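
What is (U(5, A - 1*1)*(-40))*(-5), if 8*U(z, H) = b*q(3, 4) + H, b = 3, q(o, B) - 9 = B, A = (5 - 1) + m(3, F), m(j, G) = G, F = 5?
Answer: 1175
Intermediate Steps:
A = 9 (A = (5 - 1) + 5 = 4 + 5 = 9)
q(o, B) = 9 + B
U(z, H) = 39/8 + H/8 (U(z, H) = (3*(9 + 4) + H)/8 = (3*13 + H)/8 = (39 + H)/8 = 39/8 + H/8)
(U(5, A - 1*1)*(-40))*(-5) = ((39/8 + (9 - 1*1)/8)*(-40))*(-5) = ((39/8 + (9 - 1)/8)*(-40))*(-5) = ((39/8 + (⅛)*8)*(-40))*(-5) = ((39/8 + 1)*(-40))*(-5) = ((47/8)*(-40))*(-5) = -235*(-5) = 1175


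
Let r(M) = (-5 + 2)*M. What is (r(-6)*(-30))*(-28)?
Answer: 15120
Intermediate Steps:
r(M) = -3*M
(r(-6)*(-30))*(-28) = (-3*(-6)*(-30))*(-28) = (18*(-30))*(-28) = -540*(-28) = 15120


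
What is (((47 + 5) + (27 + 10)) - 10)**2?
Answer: 6241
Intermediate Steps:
(((47 + 5) + (27 + 10)) - 10)**2 = ((52 + 37) - 10)**2 = (89 - 10)**2 = 79**2 = 6241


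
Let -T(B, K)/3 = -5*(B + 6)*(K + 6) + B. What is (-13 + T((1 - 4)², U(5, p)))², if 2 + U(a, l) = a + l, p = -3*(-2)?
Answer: 11122225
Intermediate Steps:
p = 6
U(a, l) = -2 + a + l (U(a, l) = -2 + (a + l) = -2 + a + l)
T(B, K) = -3*B + 15*(6 + B)*(6 + K) (T(B, K) = -3*(-5*(B + 6)*(K + 6) + B) = -3*(-5*(6 + B)*(6 + K) + B) = -3*(B - 5*(6 + B)*(6 + K)) = -3*B + 15*(6 + B)*(6 + K))
(-13 + T((1 - 4)², U(5, p)))² = (-13 + (540 + 87*(1 - 4)² + 90*(-2 + 5 + 6) + 15*(1 - 4)²*(-2 + 5 + 6)))² = (-13 + (540 + 87*(-3)² + 90*9 + 15*(-3)²*9))² = (-13 + (540 + 87*9 + 810 + 15*9*9))² = (-13 + (540 + 783 + 810 + 1215))² = (-13 + 3348)² = 3335² = 11122225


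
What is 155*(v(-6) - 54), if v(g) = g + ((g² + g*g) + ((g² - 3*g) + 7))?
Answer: 11315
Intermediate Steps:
v(g) = 7 - 2*g + 3*g² (v(g) = g + ((g² + g²) + (7 + g² - 3*g)) = g + (2*g² + (7 + g² - 3*g)) = g + (7 - 3*g + 3*g²) = 7 - 2*g + 3*g²)
155*(v(-6) - 54) = 155*((7 - 2*(-6) + 3*(-6)²) - 54) = 155*((7 + 12 + 3*36) - 54) = 155*((7 + 12 + 108) - 54) = 155*(127 - 54) = 155*73 = 11315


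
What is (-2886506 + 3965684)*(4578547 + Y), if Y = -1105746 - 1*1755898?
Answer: 1852843945734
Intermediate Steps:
Y = -2861644 (Y = -1105746 - 1755898 = -2861644)
(-2886506 + 3965684)*(4578547 + Y) = (-2886506 + 3965684)*(4578547 - 2861644) = 1079178*1716903 = 1852843945734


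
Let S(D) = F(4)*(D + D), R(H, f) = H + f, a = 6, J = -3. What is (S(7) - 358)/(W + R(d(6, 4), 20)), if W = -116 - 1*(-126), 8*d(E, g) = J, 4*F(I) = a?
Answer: -2696/237 ≈ -11.376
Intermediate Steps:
F(I) = 3/2 (F(I) = (1/4)*6 = 3/2)
d(E, g) = -3/8 (d(E, g) = (1/8)*(-3) = -3/8)
W = 10 (W = -116 + 126 = 10)
S(D) = 3*D (S(D) = 3*(D + D)/2 = 3*(2*D)/2 = 3*D)
(S(7) - 358)/(W + R(d(6, 4), 20)) = (3*7 - 358)/(10 + (-3/8 + 20)) = (21 - 358)/(10 + 157/8) = -337/237/8 = -337*8/237 = -2696/237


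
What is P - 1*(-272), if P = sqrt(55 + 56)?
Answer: 272 + sqrt(111) ≈ 282.54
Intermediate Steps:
P = sqrt(111) ≈ 10.536
P - 1*(-272) = sqrt(111) - 1*(-272) = sqrt(111) + 272 = 272 + sqrt(111)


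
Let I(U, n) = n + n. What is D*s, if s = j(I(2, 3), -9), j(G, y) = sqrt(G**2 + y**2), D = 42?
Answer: 126*sqrt(13) ≈ 454.30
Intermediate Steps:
I(U, n) = 2*n
s = 3*sqrt(13) (s = sqrt((2*3)**2 + (-9)**2) = sqrt(6**2 + 81) = sqrt(36 + 81) = sqrt(117) = 3*sqrt(13) ≈ 10.817)
D*s = 42*(3*sqrt(13)) = 126*sqrt(13)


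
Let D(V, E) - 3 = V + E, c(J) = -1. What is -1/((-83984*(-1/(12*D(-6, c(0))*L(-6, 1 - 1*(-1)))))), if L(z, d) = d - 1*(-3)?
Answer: 15/5249 ≈ 0.0028577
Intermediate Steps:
D(V, E) = 3 + E + V (D(V, E) = 3 + (V + E) = 3 + (E + V) = 3 + E + V)
L(z, d) = 3 + d (L(z, d) = d + 3 = 3 + d)
-1/((-83984*(-1/(12*D(-6, c(0))*L(-6, 1 - 1*(-1)))))) = -1/((-83984*(-1/(12*(3 + (1 - 1*(-1)))*(3 - 1 - 6))))) = -1/((-83984*1/(48*(3 + (1 + 1))))) = -1/((-83984*1/(48*(3 + 2)))) = -1/((-83984/((5*(-4))*(-12)))) = -1/((-83984/((-20*(-12))))) = -1/((-83984/240)) = -1/((-83984*1/240)) = -1/(-5249/15) = -1*(-15/5249) = 15/5249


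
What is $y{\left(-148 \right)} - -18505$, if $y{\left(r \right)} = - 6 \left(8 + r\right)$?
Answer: $19345$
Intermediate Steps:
$y{\left(r \right)} = -48 - 6 r$
$y{\left(-148 \right)} - -18505 = \left(-48 - -888\right) - -18505 = \left(-48 + 888\right) + 18505 = 840 + 18505 = 19345$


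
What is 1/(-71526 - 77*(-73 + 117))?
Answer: -1/74914 ≈ -1.3349e-5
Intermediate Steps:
1/(-71526 - 77*(-73 + 117)) = 1/(-71526 - 77*44) = 1/(-71526 - 3388) = 1/(-74914) = -1/74914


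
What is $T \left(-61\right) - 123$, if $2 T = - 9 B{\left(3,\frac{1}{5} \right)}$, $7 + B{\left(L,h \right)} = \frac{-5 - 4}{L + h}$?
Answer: $- \frac{90129}{32} \approx -2816.5$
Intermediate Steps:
$B{\left(L,h \right)} = -7 - \frac{9}{L + h}$ ($B{\left(L,h \right)} = -7 + \frac{-5 - 4}{L + h} = -7 - \frac{9}{L + h}$)
$T = \frac{1413}{32}$ ($T = \frac{\left(-9\right) \frac{-9 - 21 - \frac{7}{5}}{3 + \frac{1}{5}}}{2} = \frac{\left(-9\right) \frac{-9 - 21 - \frac{7}{5}}{\frac{16}{5}}}{2} = \frac{\left(-9\right) \frac{5}{16} \left(- \frac{157}{5}\right)}{2} = \frac{\left(-9\right) \left(- \frac{157}{16}\right)}{2} = \frac{1}{2} \cdot \frac{1413}{16} = \frac{1413}{32} \approx 44.156$)
$T \left(-61\right) - 123 = \frac{1413}{32} \left(-61\right) - 123 = - \frac{86193}{32} - 123 = - \frac{90129}{32}$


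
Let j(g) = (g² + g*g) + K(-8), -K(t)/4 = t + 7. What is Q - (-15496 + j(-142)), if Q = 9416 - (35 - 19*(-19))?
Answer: -15816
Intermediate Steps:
K(t) = -28 - 4*t (K(t) = -4*(t + 7) = -4*(7 + t) = -28 - 4*t)
j(g) = 4 + 2*g² (j(g) = (g² + g*g) + (-28 - 4*(-8)) = (g² + g²) + (-28 + 32) = 2*g² + 4 = 4 + 2*g²)
Q = 9020 (Q = 9416 - (35 + 361) = 9416 - 1*396 = 9416 - 396 = 9020)
Q - (-15496 + j(-142)) = 9020 - (-15496 + (4 + 2*(-142)²)) = 9020 - (-15496 + (4 + 2*20164)) = 9020 - (-15496 + (4 + 40328)) = 9020 - (-15496 + 40332) = 9020 - 1*24836 = 9020 - 24836 = -15816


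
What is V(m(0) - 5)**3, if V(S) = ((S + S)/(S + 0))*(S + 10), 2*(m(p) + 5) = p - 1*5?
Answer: -125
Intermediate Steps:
m(p) = -15/2 + p/2 (m(p) = -5 + (p - 1*5)/2 = -5 + (p - 5)/2 = -5 + (-5 + p)/2 = -5 + (-5/2 + p/2) = -15/2 + p/2)
V(S) = 20 + 2*S (V(S) = ((2*S)/S)*(10 + S) = 2*(10 + S) = 20 + 2*S)
V(m(0) - 5)**3 = (20 + 2*((-15/2 + (1/2)*0) - 5))**3 = (20 + 2*((-15/2 + 0) - 5))**3 = (20 + 2*(-15/2 - 5))**3 = (20 + 2*(-25/2))**3 = (20 - 25)**3 = (-5)**3 = -125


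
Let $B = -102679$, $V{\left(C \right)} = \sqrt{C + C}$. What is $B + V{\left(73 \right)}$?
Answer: $-102679 + \sqrt{146} \approx -1.0267 \cdot 10^{5}$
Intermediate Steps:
$V{\left(C \right)} = \sqrt{2} \sqrt{C}$ ($V{\left(C \right)} = \sqrt{2 C} = \sqrt{2} \sqrt{C}$)
$B + V{\left(73 \right)} = -102679 + \sqrt{2} \sqrt{73} = -102679 + \sqrt{146}$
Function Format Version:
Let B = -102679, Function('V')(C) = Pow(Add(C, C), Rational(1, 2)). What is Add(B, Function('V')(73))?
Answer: Add(-102679, Pow(146, Rational(1, 2))) ≈ -1.0267e+5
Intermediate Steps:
Function('V')(C) = Mul(Pow(2, Rational(1, 2)), Pow(C, Rational(1, 2))) (Function('V')(C) = Pow(Mul(2, C), Rational(1, 2)) = Mul(Pow(2, Rational(1, 2)), Pow(C, Rational(1, 2))))
Add(B, Function('V')(73)) = Add(-102679, Mul(Pow(2, Rational(1, 2)), Pow(73, Rational(1, 2)))) = Add(-102679, Pow(146, Rational(1, 2)))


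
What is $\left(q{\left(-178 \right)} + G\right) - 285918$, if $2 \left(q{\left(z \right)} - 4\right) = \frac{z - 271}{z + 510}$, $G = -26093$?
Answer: $- \frac{207173097}{664} \approx -3.1201 \cdot 10^{5}$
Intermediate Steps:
$q{\left(z \right)} = 4 + \frac{-271 + z}{2 \left(510 + z\right)}$ ($q{\left(z \right)} = 4 + \frac{\left(z - 271\right) \frac{1}{z + 510}}{2} = 4 + \frac{\left(z - 271\right) \frac{1}{510 + z}}{2} = 4 + \frac{\left(-271 + z\right) \frac{1}{510 + z}}{2} = 4 + \frac{\frac{1}{510 + z} \left(-271 + z\right)}{2} = 4 + \frac{-271 + z}{2 \left(510 + z\right)}$)
$\left(q{\left(-178 \right)} + G\right) - 285918 = \left(\frac{3809 + 9 \left(-178\right)}{2 \left(510 - 178\right)} - 26093\right) - 285918 = \left(\frac{3809 - 1602}{2 \cdot 332} - 26093\right) - 285918 = \left(\frac{1}{2} \cdot \frac{1}{332} \cdot 2207 - 26093\right) - 285918 = \left(\frac{2207}{664} - 26093\right) - 285918 = - \frac{17323545}{664} - 285918 = - \frac{207173097}{664}$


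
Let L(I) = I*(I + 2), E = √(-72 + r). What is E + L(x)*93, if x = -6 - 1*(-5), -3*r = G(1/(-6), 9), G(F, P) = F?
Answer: -93 + I*√2590/6 ≈ -93.0 + 8.482*I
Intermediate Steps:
r = 1/18 (r = -⅓/(-6) = -⅓*(-⅙) = 1/18 ≈ 0.055556)
x = -1 (x = -6 + 5 = -1)
E = I*√2590/6 (E = √(-72 + 1/18) = √(-1295/18) = I*√2590/6 ≈ 8.482*I)
L(I) = I*(2 + I)
E + L(x)*93 = I*√2590/6 - (2 - 1)*93 = I*√2590/6 - 1*1*93 = I*√2590/6 - 1*93 = I*√2590/6 - 93 = -93 + I*√2590/6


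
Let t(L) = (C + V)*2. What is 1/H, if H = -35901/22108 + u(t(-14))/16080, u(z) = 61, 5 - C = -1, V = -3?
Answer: -88874160/143984873 ≈ -0.61725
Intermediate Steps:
C = 6 (C = 5 - 1*(-1) = 5 + 1 = 6)
t(L) = 6 (t(L) = (6 - 3)*2 = 3*2 = 6)
H = -143984873/88874160 (H = -35901/22108 + 61/16080 = -143984873/88874160 ≈ -1.6201)
1/H = 1/(-143984873/88874160) = -88874160/143984873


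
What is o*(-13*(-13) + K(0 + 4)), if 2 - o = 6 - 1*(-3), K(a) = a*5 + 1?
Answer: -1330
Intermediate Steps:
K(a) = 1 + 5*a (K(a) = 5*a + 1 = 1 + 5*a)
o = -7 (o = 2 - (6 - 1*(-3)) = 2 - (6 + 3) = 2 - 1*9 = 2 - 9 = -7)
o*(-13*(-13) + K(0 + 4)) = -7*(-13*(-13) + (1 + 5*(0 + 4))) = -7*(169 + (1 + 5*4)) = -7*(169 + (1 + 20)) = -7*(169 + 21) = -7*190 = -1330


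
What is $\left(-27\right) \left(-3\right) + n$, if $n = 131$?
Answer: $212$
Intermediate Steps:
$\left(-27\right) \left(-3\right) + n = \left(-27\right) \left(-3\right) + 131 = 81 + 131 = 212$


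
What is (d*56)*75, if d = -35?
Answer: -147000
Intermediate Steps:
(d*56)*75 = -35*56*75 = -1960*75 = -147000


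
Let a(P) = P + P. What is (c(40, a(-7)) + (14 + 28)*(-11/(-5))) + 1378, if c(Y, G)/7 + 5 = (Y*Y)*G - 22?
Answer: -777593/5 ≈ -1.5552e+5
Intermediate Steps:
a(P) = 2*P
c(Y, G) = -189 + 7*G*Y**2 (c(Y, G) = -35 + 7*((Y*Y)*G - 22) = -35 + 7*(Y**2*G - 22) = -35 + 7*(G*Y**2 - 22) = -35 + 7*(-22 + G*Y**2) = -35 + (-154 + 7*G*Y**2) = -189 + 7*G*Y**2)
(c(40, a(-7)) + (14 + 28)*(-11/(-5))) + 1378 = ((-189 + 7*(2*(-7))*40**2) + (14 + 28)*(-11/(-5))) + 1378 = ((-189 + 7*(-14)*1600) + 42*(-11*(-1/5))) + 1378 = ((-189 - 156800) + 42*(11/5)) + 1378 = (-156989 + 462/5) + 1378 = -784483/5 + 1378 = -777593/5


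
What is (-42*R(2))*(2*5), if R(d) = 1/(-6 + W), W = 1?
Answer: 84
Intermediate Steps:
R(d) = -⅕ (R(d) = 1/(-6 + 1) = 1/(-5) = -⅕)
(-42*R(2))*(2*5) = (-42*(-⅕))*(2*5) = (42/5)*10 = 84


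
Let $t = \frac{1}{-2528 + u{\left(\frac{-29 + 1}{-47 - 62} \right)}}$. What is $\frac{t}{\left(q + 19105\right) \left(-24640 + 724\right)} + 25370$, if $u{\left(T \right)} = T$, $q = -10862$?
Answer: $\frac{1378014370605121549}{54316687844112} \approx 25370.0$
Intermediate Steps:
$t = - \frac{109}{275524}$ ($t = \frac{1}{-2528 + \frac{-29 + 1}{-47 - 62}} = \frac{1}{-2528 - \frac{28}{-109}} = \frac{1}{-2528 - - \frac{28}{109}} = \frac{1}{-2528 + \frac{28}{109}} = \frac{1}{- \frac{275524}{109}} = - \frac{109}{275524} \approx -0.00039561$)
$\frac{t}{\left(q + 19105\right) \left(-24640 + 724\right)} + 25370 = - \frac{109}{275524 \left(-10862 + 19105\right) \left(-24640 + 724\right)} + 25370 = - \frac{109}{275524 \cdot 8243 \left(-23916\right)} + 25370 = - \frac{109}{275524 \left(-197139588\right)} + 25370 = \left(- \frac{109}{275524}\right) \left(- \frac{1}{197139588}\right) + 25370 = \frac{109}{54316687844112} + 25370 = \frac{1378014370605121549}{54316687844112}$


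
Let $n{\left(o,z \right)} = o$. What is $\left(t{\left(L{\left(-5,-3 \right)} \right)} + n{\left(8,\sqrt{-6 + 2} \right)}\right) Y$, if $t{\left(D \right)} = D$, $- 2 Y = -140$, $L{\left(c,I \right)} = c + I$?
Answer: $0$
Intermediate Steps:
$L{\left(c,I \right)} = I + c$
$Y = 70$ ($Y = \left(- \frac{1}{2}\right) \left(-140\right) = 70$)
$\left(t{\left(L{\left(-5,-3 \right)} \right)} + n{\left(8,\sqrt{-6 + 2} \right)}\right) Y = \left(\left(-3 - 5\right) + 8\right) 70 = \left(-8 + 8\right) 70 = 0 \cdot 70 = 0$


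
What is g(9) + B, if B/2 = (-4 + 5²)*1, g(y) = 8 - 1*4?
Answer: 46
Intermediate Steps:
g(y) = 4 (g(y) = 8 - 4 = 4)
B = 42 (B = 2*((-4 + 5²)*1) = 2*((-4 + 25)*1) = 2*(21*1) = 2*21 = 42)
g(9) + B = 4 + 42 = 46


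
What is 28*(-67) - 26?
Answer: -1902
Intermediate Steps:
28*(-67) - 26 = -1876 - 26 = -1902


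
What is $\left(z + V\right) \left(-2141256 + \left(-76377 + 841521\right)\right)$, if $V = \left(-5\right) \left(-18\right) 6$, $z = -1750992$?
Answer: $2408818002624$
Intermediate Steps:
$V = 540$ ($V = 90 \cdot 6 = 540$)
$\left(z + V\right) \left(-2141256 + \left(-76377 + 841521\right)\right) = \left(-1750992 + 540\right) \left(-2141256 + \left(-76377 + 841521\right)\right) = - 1750452 \left(-2141256 + 765144\right) = \left(-1750452\right) \left(-1376112\right) = 2408818002624$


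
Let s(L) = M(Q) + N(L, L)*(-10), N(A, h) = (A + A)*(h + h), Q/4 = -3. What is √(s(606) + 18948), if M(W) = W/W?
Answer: I*√14670491 ≈ 3830.2*I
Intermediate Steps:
Q = -12 (Q = 4*(-3) = -12)
M(W) = 1
N(A, h) = 4*A*h (N(A, h) = (2*A)*(2*h) = 4*A*h)
s(L) = 1 - 40*L² (s(L) = 1 + (4*L*L)*(-10) = 1 + (4*L²)*(-10) = 1 - 40*L²)
√(s(606) + 18948) = √((1 - 40*606²) + 18948) = √((1 - 40*367236) + 18948) = √((1 - 14689440) + 18948) = √(-14689439 + 18948) = √(-14670491) = I*√14670491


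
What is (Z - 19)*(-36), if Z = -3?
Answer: 792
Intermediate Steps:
(Z - 19)*(-36) = (-3 - 19)*(-36) = -22*(-36) = 792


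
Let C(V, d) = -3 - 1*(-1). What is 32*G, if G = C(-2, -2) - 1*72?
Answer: -2368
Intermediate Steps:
C(V, d) = -2 (C(V, d) = -3 + 1 = -2)
G = -74 (G = -2 - 1*72 = -2 - 72 = -74)
32*G = 32*(-74) = -2368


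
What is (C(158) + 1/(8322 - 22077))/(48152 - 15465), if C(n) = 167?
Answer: 2297084/449609685 ≈ 0.0051091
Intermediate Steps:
(C(158) + 1/(8322 - 22077))/(48152 - 15465) = (167 + 1/(8322 - 22077))/(48152 - 15465) = (167 + 1/(-13755))/32687 = (167 - 1/13755)*(1/32687) = (2297084/13755)*(1/32687) = 2297084/449609685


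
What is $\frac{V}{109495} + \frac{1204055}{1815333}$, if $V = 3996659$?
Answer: $\frac{121100081552}{3258522735} \approx 37.164$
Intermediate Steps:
$\frac{V}{109495} + \frac{1204055}{1815333} = \frac{3996659}{109495} + \frac{1204055}{1815333} = 3996659 \cdot \frac{1}{109495} + 1204055 \cdot \frac{1}{1815333} = \frac{65519}{1795} + \frac{1204055}{1815333} = \frac{121100081552}{3258522735}$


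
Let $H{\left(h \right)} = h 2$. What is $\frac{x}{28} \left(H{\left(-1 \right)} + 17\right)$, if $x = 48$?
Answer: $\frac{180}{7} \approx 25.714$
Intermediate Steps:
$H{\left(h \right)} = 2 h$
$\frac{x}{28} \left(H{\left(-1 \right)} + 17\right) = \frac{48}{28} \left(2 \left(-1\right) + 17\right) = 48 \cdot \frac{1}{28} \left(-2 + 17\right) = \frac{12}{7} \cdot 15 = \frac{180}{7}$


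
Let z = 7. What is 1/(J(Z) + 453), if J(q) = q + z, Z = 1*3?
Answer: 1/463 ≈ 0.0021598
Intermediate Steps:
Z = 3
J(q) = 7 + q (J(q) = q + 7 = 7 + q)
1/(J(Z) + 453) = 1/((7 + 3) + 453) = 1/(10 + 453) = 1/463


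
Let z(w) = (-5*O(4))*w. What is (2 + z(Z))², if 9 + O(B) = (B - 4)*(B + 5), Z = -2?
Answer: 7744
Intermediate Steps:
O(B) = -9 + (-4 + B)*(5 + B) (O(B) = -9 + (B - 4)*(B + 5) = -9 + (-4 + B)*(5 + B))
z(w) = 45*w (z(w) = (-5*(-29 + 4 + 4²))*w = (-5*(-29 + 4 + 16))*w = (-5*(-9))*w = 45*w)
(2 + z(Z))² = (2 + 45*(-2))² = (2 - 90)² = (-88)² = 7744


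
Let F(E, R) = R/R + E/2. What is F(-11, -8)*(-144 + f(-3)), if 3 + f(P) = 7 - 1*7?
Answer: 1323/2 ≈ 661.50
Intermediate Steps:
f(P) = -3 (f(P) = -3 + (7 - 1*7) = -3 + (7 - 7) = -3 + 0 = -3)
F(E, R) = 1 + E/2 (F(E, R) = 1 + E*(½) = 1 + E/2)
F(-11, -8)*(-144 + f(-3)) = (1 + (½)*(-11))*(-144 - 3) = (1 - 11/2)*(-147) = -9/2*(-147) = 1323/2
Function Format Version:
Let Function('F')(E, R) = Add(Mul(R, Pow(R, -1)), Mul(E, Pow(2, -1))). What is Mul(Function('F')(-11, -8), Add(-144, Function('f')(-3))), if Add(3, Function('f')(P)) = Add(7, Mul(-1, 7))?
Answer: Rational(1323, 2) ≈ 661.50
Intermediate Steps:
Function('f')(P) = -3 (Function('f')(P) = Add(-3, Add(7, Mul(-1, 7))) = Add(-3, Add(7, -7)) = Add(-3, 0) = -3)
Function('F')(E, R) = Add(1, Mul(Rational(1, 2), E)) (Function('F')(E, R) = Add(1, Mul(E, Rational(1, 2))) = Add(1, Mul(Rational(1, 2), E)))
Mul(Function('F')(-11, -8), Add(-144, Function('f')(-3))) = Mul(Add(1, Mul(Rational(1, 2), -11)), Add(-144, -3)) = Mul(Add(1, Rational(-11, 2)), -147) = Mul(Rational(-9, 2), -147) = Rational(1323, 2)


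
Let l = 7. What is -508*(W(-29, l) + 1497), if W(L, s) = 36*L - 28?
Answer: -215900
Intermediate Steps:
W(L, s) = -28 + 36*L
-508*(W(-29, l) + 1497) = -508*((-28 + 36*(-29)) + 1497) = -508*((-28 - 1044) + 1497) = -508*(-1072 + 1497) = -508*425 = -215900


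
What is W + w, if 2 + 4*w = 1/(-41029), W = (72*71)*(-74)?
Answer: -62083195467/164116 ≈ -3.7829e+5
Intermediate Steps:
W = -378288 (W = 5112*(-74) = -378288)
w = -82059/164116 (w = -1/2 + (1/4)/(-41029) = -1/2 + (1/4)*(-1/41029) = -1/2 - 1/164116 = -82059/164116 ≈ -0.50001)
W + w = -378288 - 82059/164116 = -62083195467/164116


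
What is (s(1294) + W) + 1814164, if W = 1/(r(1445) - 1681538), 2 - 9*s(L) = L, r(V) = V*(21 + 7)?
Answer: 2976949042927/1641078 ≈ 1.8140e+6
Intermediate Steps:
r(V) = 28*V (r(V) = V*28 = 28*V)
s(L) = 2/9 - L/9
W = -1/1641078 (W = 1/(28*1445 - 1681538) = 1/(40460 - 1681538) = 1/(-1641078) = -1/1641078 ≈ -6.0936e-7)
(s(1294) + W) + 1814164 = ((2/9 - 1/9*1294) - 1/1641078) + 1814164 = ((2/9 - 1294/9) - 1/1641078) + 1814164 = (-1292/9 - 1/1641078) + 1814164 = -235585865/1641078 + 1814164 = 2976949042927/1641078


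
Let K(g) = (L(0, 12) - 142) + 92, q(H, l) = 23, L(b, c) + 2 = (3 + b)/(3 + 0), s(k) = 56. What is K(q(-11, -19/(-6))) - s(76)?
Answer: -107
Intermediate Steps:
L(b, c) = -1 + b/3 (L(b, c) = -2 + (3 + b)/(3 + 0) = -2 + (3 + b)/3 = -2 + (3 + b)*(1/3) = -2 + (1 + b/3) = -1 + b/3)
K(g) = -51 (K(g) = ((-1 + (1/3)*0) - 142) + 92 = ((-1 + 0) - 142) + 92 = (-1 - 142) + 92 = -143 + 92 = -51)
K(q(-11, -19/(-6))) - s(76) = -51 - 1*56 = -51 - 56 = -107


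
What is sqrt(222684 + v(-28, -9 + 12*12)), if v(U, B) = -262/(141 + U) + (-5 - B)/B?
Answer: sqrt(230316140994)/1017 ≈ 471.89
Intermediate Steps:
v(U, B) = -262/(141 + U) + (-5 - B)/B
sqrt(222684 + v(-28, -9 + 12*12)) = sqrt(222684 + (-705 - 403*(-9 + 12*12) - 5*(-28) - 1*(-9 + 12*12)*(-28))/((-9 + 12*12)*(141 - 28))) = sqrt(222684 + (-705 - 403*(-9 + 144) + 140 - 1*(-9 + 144)*(-28))/((-9 + 144)*113)) = sqrt(222684 + (1/113)*(-705 - 403*135 + 140 - 1*135*(-28))/135) = sqrt(222684 + (1/135)*(1/113)*(-705 - 54405 + 140 + 3780)) = sqrt(222684 + (1/135)*(1/113)*(-51190)) = sqrt(222684 - 10238/3051) = sqrt(679398646/3051) = sqrt(230316140994)/1017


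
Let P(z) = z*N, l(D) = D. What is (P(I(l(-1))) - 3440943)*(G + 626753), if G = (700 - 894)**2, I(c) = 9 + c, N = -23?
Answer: -2286246926403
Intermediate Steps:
P(z) = -23*z (P(z) = z*(-23) = -23*z)
G = 37636 (G = (-194)**2 = 37636)
(P(I(l(-1))) - 3440943)*(G + 626753) = (-23*(9 - 1) - 3440943)*(37636 + 626753) = (-23*8 - 3440943)*664389 = (-184 - 3440943)*664389 = -3441127*664389 = -2286246926403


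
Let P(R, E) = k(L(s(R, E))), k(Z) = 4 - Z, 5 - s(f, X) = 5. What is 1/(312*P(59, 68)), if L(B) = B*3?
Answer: 1/1248 ≈ 0.00080128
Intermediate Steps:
s(f, X) = 0 (s(f, X) = 5 - 1*5 = 5 - 5 = 0)
L(B) = 3*B
P(R, E) = 4 (P(R, E) = 4 - 3*0 = 4 - 1*0 = 4 + 0 = 4)
1/(312*P(59, 68)) = 1/(312*4) = 1/1248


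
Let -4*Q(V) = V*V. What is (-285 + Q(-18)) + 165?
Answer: -201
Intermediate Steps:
Q(V) = -V**2/4 (Q(V) = -V*V/4 = -V**2/4)
(-285 + Q(-18)) + 165 = (-285 - 1/4*(-18)**2) + 165 = (-285 - 1/4*324) + 165 = (-285 - 81) + 165 = -366 + 165 = -201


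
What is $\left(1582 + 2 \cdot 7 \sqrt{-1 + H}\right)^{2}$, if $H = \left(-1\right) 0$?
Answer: $2502528 + 44296 i \approx 2.5025 \cdot 10^{6} + 44296.0 i$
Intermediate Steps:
$H = 0$
$\left(1582 + 2 \cdot 7 \sqrt{-1 + H}\right)^{2} = \left(1582 + 2 \cdot 7 \sqrt{-1 + 0}\right)^{2} = \left(1582 + 14 \sqrt{-1}\right)^{2} = \left(1582 + 14 i\right)^{2}$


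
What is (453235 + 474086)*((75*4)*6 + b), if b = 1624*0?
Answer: 1669177800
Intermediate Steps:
b = 0
(453235 + 474086)*((75*4)*6 + b) = (453235 + 474086)*((75*4)*6 + 0) = 927321*(300*6 + 0) = 927321*(1800 + 0) = 927321*1800 = 1669177800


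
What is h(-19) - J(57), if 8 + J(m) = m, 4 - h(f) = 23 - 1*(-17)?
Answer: -85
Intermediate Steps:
h(f) = -36 (h(f) = 4 - (23 - 1*(-17)) = 4 - (23 + 17) = 4 - 1*40 = 4 - 40 = -36)
J(m) = -8 + m
h(-19) - J(57) = -36 - (-8 + 57) = -36 - 1*49 = -36 - 49 = -85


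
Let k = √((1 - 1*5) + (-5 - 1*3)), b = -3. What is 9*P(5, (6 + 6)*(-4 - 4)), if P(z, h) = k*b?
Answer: -54*I*√3 ≈ -93.531*I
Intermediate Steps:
k = 2*I*√3 (k = √((1 - 5) + (-5 - 3)) = √(-4 - 8) = √(-12) = 2*I*√3 ≈ 3.4641*I)
P(z, h) = -6*I*√3 (P(z, h) = (2*I*√3)*(-3) = -6*I*√3)
9*P(5, (6 + 6)*(-4 - 4)) = 9*(-6*I*√3) = -54*I*√3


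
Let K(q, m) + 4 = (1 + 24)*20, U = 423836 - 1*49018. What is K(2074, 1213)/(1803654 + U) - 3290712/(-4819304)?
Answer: 112048661357/164042481617 ≈ 0.68305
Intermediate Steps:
U = 374818 (U = 423836 - 49018 = 374818)
K(q, m) = 496 (K(q, m) = -4 + (1 + 24)*20 = -4 + 25*20 = -4 + 500 = 496)
K(2074, 1213)/(1803654 + U) - 3290712/(-4819304) = 496/(1803654 + 374818) - 3290712/(-4819304) = 496/2178472 - 3290712*(-1/4819304) = 496*(1/2178472) + 411339/602413 = 62/272309 + 411339/602413 = 112048661357/164042481617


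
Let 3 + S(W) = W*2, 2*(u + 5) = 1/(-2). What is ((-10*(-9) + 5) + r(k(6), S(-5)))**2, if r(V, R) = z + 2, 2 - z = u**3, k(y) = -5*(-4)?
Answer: 243266409/4096 ≈ 59391.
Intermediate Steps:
k(y) = 20
u = -21/4 (u = -5 + (1/2)/(-2) = -5 + (1/2)*(-1/2) = -5 - 1/4 = -21/4 ≈ -5.2500)
S(W) = -3 + 2*W (S(W) = -3 + W*2 = -3 + 2*W)
z = 9389/64 (z = 2 - (-21/4)**3 = 2 - 1*(-9261/64) = 2 + 9261/64 = 9389/64 ≈ 146.70)
r(V, R) = 9517/64 (r(V, R) = 9389/64 + 2 = 9517/64)
((-10*(-9) + 5) + r(k(6), S(-5)))**2 = ((-10*(-9) + 5) + 9517/64)**2 = ((90 + 5) + 9517/64)**2 = (95 + 9517/64)**2 = (15597/64)**2 = 243266409/4096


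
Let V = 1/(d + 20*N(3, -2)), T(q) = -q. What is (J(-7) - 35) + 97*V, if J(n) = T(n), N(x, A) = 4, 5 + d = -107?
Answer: -993/32 ≈ -31.031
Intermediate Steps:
d = -112 (d = -5 - 107 = -112)
J(n) = -n
V = -1/32 (V = 1/(-112 + 20*4) = 1/(-112 + 80) = 1/(-32) = -1/32 ≈ -0.031250)
(J(-7) - 35) + 97*V = (-1*(-7) - 35) + 97*(-1/32) = (7 - 35) - 97/32 = -28 - 97/32 = -993/32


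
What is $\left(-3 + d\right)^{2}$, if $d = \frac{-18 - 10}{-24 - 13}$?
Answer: $\frac{6889}{1369} \approx 5.0321$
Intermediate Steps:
$d = \frac{28}{37}$ ($d = - \frac{28}{-37} = \left(-28\right) \left(- \frac{1}{37}\right) = \frac{28}{37} \approx 0.75676$)
$\left(-3 + d\right)^{2} = \left(-3 + \frac{28}{37}\right)^{2} = \left(- \frac{83}{37}\right)^{2} = \frac{6889}{1369}$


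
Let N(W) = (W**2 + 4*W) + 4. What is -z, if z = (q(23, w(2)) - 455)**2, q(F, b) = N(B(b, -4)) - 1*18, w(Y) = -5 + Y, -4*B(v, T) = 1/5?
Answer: -35223407041/160000 ≈ -2.2015e+5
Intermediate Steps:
B(v, T) = -1/20 (B(v, T) = -1/4/5 = -1/4*1/5 = -1/20)
N(W) = 4 + W**2 + 4*W
q(F, b) = -5679/400 (q(F, b) = (4 + (-1/20)**2 + 4*(-1/20)) - 1*18 = (4 + 1/400 - 1/5) - 18 = 1521/400 - 18 = -5679/400)
z = 35223407041/160000 (z = (-5679/400 - 455)**2 = (-187679/400)**2 = 35223407041/160000 ≈ 2.2015e+5)
-z = -1*35223407041/160000 = -35223407041/160000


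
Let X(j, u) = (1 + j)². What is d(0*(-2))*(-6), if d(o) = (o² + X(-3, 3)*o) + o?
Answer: 0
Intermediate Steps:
d(o) = o² + 5*o (d(o) = (o² + (1 - 3)²*o) + o = (o² + (-2)²*o) + o = (o² + 4*o) + o = o² + 5*o)
d(0*(-2))*(-6) = ((0*(-2))*(5 + 0*(-2)))*(-6) = (0*(5 + 0))*(-6) = (0*5)*(-6) = 0*(-6) = 0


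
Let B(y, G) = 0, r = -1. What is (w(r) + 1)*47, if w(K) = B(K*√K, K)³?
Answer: 47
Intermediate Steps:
w(K) = 0 (w(K) = 0³ = 0)
(w(r) + 1)*47 = (0 + 1)*47 = 1*47 = 47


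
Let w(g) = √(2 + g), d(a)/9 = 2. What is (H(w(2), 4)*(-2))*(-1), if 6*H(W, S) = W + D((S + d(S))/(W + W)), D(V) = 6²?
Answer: 38/3 ≈ 12.667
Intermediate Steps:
d(a) = 18 (d(a) = 9*2 = 18)
D(V) = 36
H(W, S) = 6 + W/6 (H(W, S) = (W + 36)/6 = (36 + W)/6 = 6 + W/6)
(H(w(2), 4)*(-2))*(-1) = ((6 + √(2 + 2)/6)*(-2))*(-1) = ((6 + √4/6)*(-2))*(-1) = ((6 + (⅙)*2)*(-2))*(-1) = ((6 + ⅓)*(-2))*(-1) = ((19/3)*(-2))*(-1) = -38/3*(-1) = 38/3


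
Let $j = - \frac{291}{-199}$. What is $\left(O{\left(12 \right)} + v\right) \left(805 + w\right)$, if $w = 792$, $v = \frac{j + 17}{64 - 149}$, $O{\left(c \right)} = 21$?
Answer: $\frac{561410977}{16915} \approx 33190.0$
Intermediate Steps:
$j = \frac{291}{199}$ ($j = \left(-291\right) \left(- \frac{1}{199}\right) = \frac{291}{199} \approx 1.4623$)
$v = - \frac{3674}{16915}$ ($v = \frac{\frac{291}{199} + 17}{64 - 149} = \frac{3674}{199 \left(-85\right)} = \frac{3674}{199} \left(- \frac{1}{85}\right) = - \frac{3674}{16915} \approx -0.2172$)
$\left(O{\left(12 \right)} + v\right) \left(805 + w\right) = \left(21 - \frac{3674}{16915}\right) \left(805 + 792\right) = \frac{351541}{16915} \cdot 1597 = \frac{561410977}{16915}$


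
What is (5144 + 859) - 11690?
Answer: -5687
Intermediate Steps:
(5144 + 859) - 11690 = 6003 - 11690 = -5687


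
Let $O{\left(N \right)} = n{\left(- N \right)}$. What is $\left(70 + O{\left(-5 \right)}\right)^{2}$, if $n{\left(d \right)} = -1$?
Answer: $4761$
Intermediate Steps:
$O{\left(N \right)} = -1$
$\left(70 + O{\left(-5 \right)}\right)^{2} = \left(70 - 1\right)^{2} = 69^{2} = 4761$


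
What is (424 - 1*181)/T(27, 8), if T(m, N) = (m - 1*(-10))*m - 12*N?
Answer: 81/301 ≈ 0.26910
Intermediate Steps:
T(m, N) = -12*N + m*(10 + m) (T(m, N) = (m + 10)*m - 12*N = (10 + m)*m - 12*N = m*(10 + m) - 12*N = -12*N + m*(10 + m))
(424 - 1*181)/T(27, 8) = (424 - 1*181)/(27**2 - 12*8 + 10*27) = (424 - 181)/(729 - 96 + 270) = 243/903 = 243*(1/903) = 81/301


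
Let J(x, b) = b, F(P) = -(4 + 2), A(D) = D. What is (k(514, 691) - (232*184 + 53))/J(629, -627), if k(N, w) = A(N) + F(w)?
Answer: 42233/627 ≈ 67.357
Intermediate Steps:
F(P) = -6 (F(P) = -1*6 = -6)
k(N, w) = -6 + N (k(N, w) = N - 6 = -6 + N)
(k(514, 691) - (232*184 + 53))/J(629, -627) = ((-6 + 514) - (232*184 + 53))/(-627) = (508 - (42688 + 53))*(-1/627) = (508 - 1*42741)*(-1/627) = (508 - 42741)*(-1/627) = -42233*(-1/627) = 42233/627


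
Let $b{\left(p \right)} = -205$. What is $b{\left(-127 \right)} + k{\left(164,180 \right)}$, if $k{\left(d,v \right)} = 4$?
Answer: $-201$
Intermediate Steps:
$b{\left(-127 \right)} + k{\left(164,180 \right)} = -205 + 4 = -201$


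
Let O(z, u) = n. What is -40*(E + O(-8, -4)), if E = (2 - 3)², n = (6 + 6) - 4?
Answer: -360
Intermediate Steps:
n = 8 (n = 12 - 4 = 8)
O(z, u) = 8
E = 1 (E = (-1)² = 1)
-40*(E + O(-8, -4)) = -40*(1 + 8) = -40*9 = -360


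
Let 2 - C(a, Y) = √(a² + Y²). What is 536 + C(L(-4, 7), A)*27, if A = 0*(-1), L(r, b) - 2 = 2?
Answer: 482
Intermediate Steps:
L(r, b) = 4 (L(r, b) = 2 + 2 = 4)
A = 0
C(a, Y) = 2 - √(Y² + a²) (C(a, Y) = 2 - √(a² + Y²) = 2 - √(Y² + a²))
536 + C(L(-4, 7), A)*27 = 536 + (2 - √(0² + 4²))*27 = 536 + (2 - √(0 + 16))*27 = 536 + (2 - √16)*27 = 536 + (2 - 1*4)*27 = 536 + (2 - 4)*27 = 536 - 2*27 = 536 - 54 = 482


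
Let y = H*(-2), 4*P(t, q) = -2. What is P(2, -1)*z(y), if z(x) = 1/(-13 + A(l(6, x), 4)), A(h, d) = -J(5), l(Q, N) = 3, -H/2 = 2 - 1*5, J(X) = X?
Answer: 1/36 ≈ 0.027778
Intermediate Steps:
P(t, q) = -½ (P(t, q) = (¼)*(-2) = -½)
H = 6 (H = -2*(2 - 1*5) = -2*(2 - 5) = -2*(-3) = 6)
A(h, d) = -5 (A(h, d) = -1*5 = -5)
y = -12 (y = 6*(-2) = -12)
z(x) = -1/18 (z(x) = 1/(-13 - 5) = 1/(-18) = -1/18)
P(2, -1)*z(y) = -½*(-1/18) = 1/36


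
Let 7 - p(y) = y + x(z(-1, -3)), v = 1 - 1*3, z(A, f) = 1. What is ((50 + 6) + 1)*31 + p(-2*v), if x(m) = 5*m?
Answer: 1765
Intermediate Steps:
v = -2 (v = 1 - 3 = -2)
p(y) = 2 - y (p(y) = 7 - (y + 5*1) = 7 - (y + 5) = 7 - (5 + y) = 7 + (-5 - y) = 2 - y)
((50 + 6) + 1)*31 + p(-2*v) = ((50 + 6) + 1)*31 + (2 - (-2)*(-2)) = (56 + 1)*31 + (2 - 1*4) = 57*31 + (2 - 4) = 1767 - 2 = 1765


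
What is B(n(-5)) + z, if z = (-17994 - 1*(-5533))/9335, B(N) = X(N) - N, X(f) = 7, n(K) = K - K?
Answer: 52884/9335 ≈ 5.6651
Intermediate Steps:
n(K) = 0
B(N) = 7 - N
z = -12461/9335 (z = (-17994 + 5533)*(1/9335) = -12461*1/9335 = -12461/9335 ≈ -1.3349)
B(n(-5)) + z = (7 - 1*0) - 12461/9335 = (7 + 0) - 12461/9335 = 7 - 12461/9335 = 52884/9335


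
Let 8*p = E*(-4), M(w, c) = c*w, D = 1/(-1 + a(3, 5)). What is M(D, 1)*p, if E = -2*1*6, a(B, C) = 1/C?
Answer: -15/2 ≈ -7.5000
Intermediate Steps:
D = -5/4 (D = 1/(-1 + 1/5) = 1/(-1 + ⅕) = 1/(-⅘) = -5/4 ≈ -1.2500)
E = -12 (E = -2*6 = -12)
p = 6 (p = (-12*(-4))/8 = (⅛)*48 = 6)
M(D, 1)*p = (1*(-5/4))*6 = -5/4*6 = -15/2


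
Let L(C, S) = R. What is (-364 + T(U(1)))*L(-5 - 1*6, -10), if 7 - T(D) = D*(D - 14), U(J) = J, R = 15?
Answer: -5160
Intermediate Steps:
T(D) = 7 - D*(-14 + D) (T(D) = 7 - D*(D - 14) = 7 - D*(-14 + D))
L(C, S) = 15
(-364 + T(U(1)))*L(-5 - 1*6, -10) = (-364 + (7 - 1*1**2 + 14*1))*15 = (-364 + (7 - 1*1 + 14))*15 = (-364 + (7 - 1 + 14))*15 = (-364 + 20)*15 = -344*15 = -5160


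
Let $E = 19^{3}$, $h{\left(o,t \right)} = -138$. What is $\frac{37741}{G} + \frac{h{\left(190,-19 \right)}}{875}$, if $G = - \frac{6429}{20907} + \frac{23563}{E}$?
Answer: $\frac{315701788811229}{26164549250} \approx 12066.0$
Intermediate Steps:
$E = 6859$
$G = \frac{149511710}{47800371}$ ($G = - \frac{6429}{20907} + \frac{23563}{6859} = \left(-6429\right) \frac{1}{20907} + 23563 \cdot \frac{1}{6859} = - \frac{2143}{6969} + \frac{23563}{6859} = \frac{149511710}{47800371} \approx 3.1278$)
$\frac{37741}{G} + \frac{h{\left(190,-19 \right)}}{875} = \frac{37741}{\frac{149511710}{47800371}} - \frac{138}{875} = 37741 \cdot \frac{47800371}{149511710} - \frac{138}{875} = \frac{1804033801911}{149511710} - \frac{138}{875} = \frac{315701788811229}{26164549250}$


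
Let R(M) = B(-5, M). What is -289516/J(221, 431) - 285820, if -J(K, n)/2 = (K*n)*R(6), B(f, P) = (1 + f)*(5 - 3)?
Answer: -108898635659/381004 ≈ -2.8582e+5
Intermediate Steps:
B(f, P) = 2 + 2*f (B(f, P) = (1 + f)*2 = 2 + 2*f)
R(M) = -8 (R(M) = 2 + 2*(-5) = 2 - 10 = -8)
J(K, n) = 16*K*n (J(K, n) = -2*K*n*(-8) = -(-16)*K*n = 16*K*n)
-289516/J(221, 431) - 285820 = -289516/(16*221*431) - 285820 = -289516/1524016 - 285820 = -289516*1/1524016 - 285820 = -72379/381004 - 285820 = -108898635659/381004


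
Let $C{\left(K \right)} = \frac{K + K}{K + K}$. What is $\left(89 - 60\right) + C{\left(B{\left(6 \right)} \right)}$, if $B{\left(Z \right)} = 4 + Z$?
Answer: $30$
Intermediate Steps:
$C{\left(K \right)} = 1$ ($C{\left(K \right)} = \frac{2 K}{2 K} = 2 K \frac{1}{2 K} = 1$)
$\left(89 - 60\right) + C{\left(B{\left(6 \right)} \right)} = \left(89 - 60\right) + 1 = 29 + 1 = 30$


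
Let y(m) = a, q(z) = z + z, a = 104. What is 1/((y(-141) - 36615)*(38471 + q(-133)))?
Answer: -1/1394902755 ≈ -7.1690e-10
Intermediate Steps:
q(z) = 2*z
y(m) = 104
1/((y(-141) - 36615)*(38471 + q(-133))) = 1/((104 - 36615)*(38471 + 2*(-133))) = 1/(-36511*(38471 - 266)) = 1/(-36511*38205) = 1/(-1394902755) = -1/1394902755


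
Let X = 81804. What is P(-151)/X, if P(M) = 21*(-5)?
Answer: -35/27268 ≈ -0.0012836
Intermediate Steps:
P(M) = -105
P(-151)/X = -105/81804 = -105*1/81804 = -35/27268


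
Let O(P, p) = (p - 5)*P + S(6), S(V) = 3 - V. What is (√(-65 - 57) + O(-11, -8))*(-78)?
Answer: -10920 - 78*I*√122 ≈ -10920.0 - 861.54*I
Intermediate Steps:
O(P, p) = -3 + P*(-5 + p) (O(P, p) = (p - 5)*P + (3 - 1*6) = (-5 + p)*P + (3 - 6) = P*(-5 + p) - 3 = -3 + P*(-5 + p))
(√(-65 - 57) + O(-11, -8))*(-78) = (√(-65 - 57) + (-3 - 5*(-11) - 11*(-8)))*(-78) = (√(-122) + (-3 + 55 + 88))*(-78) = (I*√122 + 140)*(-78) = (140 + I*√122)*(-78) = -10920 - 78*I*√122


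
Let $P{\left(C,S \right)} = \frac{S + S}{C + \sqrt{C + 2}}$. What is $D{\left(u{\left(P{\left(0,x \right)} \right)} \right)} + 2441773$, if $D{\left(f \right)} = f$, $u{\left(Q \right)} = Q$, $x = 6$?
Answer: $2441773 + 6 \sqrt{2} \approx 2.4418 \cdot 10^{6}$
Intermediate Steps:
$P{\left(C,S \right)} = \frac{2 S}{C + \sqrt{2 + C}}$
$D{\left(u{\left(P{\left(0,x \right)} \right)} \right)} + 2441773 = 2 \cdot 6 \frac{1}{0 + \sqrt{2 + 0}} + 2441773 = 2 \cdot 6 \frac{1}{0 + \sqrt{2}} + 2441773 = 2 \cdot 6 \frac{1}{\sqrt{2}} + 2441773 = 2 \cdot 6 \frac{\sqrt{2}}{2} + 2441773 = 6 \sqrt{2} + 2441773 = 2441773 + 6 \sqrt{2}$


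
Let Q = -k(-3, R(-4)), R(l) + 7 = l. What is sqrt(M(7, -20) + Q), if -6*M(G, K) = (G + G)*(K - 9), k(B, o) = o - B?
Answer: sqrt(681)/3 ≈ 8.6987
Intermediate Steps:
R(l) = -7 + l
M(G, K) = -G*(-9 + K)/3 (M(G, K) = -(G + G)*(K - 9)/6 = -2*G*(-9 + K)/6 = -G*(-9 + K)/3)
Q = 8 (Q = -((-7 - 4) - 1*(-3)) = -(-11 + 3) = -1*(-8) = 8)
sqrt(M(7, -20) + Q) = sqrt((1/3)*7*(9 - 1*(-20)) + 8) = sqrt((1/3)*7*(9 + 20) + 8) = sqrt((1/3)*7*29 + 8) = sqrt(203/3 + 8) = sqrt(227/3) = sqrt(681)/3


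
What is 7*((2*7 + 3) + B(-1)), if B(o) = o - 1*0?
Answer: 112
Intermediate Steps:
B(o) = o (B(o) = o + 0 = o)
7*((2*7 + 3) + B(-1)) = 7*((2*7 + 3) - 1) = 7*((14 + 3) - 1) = 7*(17 - 1) = 7*16 = 112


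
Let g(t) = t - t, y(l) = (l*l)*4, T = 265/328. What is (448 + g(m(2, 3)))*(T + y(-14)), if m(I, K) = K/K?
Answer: 14415352/41 ≈ 3.5159e+5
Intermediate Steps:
T = 265/328 (T = 265*(1/328) = 265/328 ≈ 0.80793)
y(l) = 4*l**2 (y(l) = l**2*4 = 4*l**2)
m(I, K) = 1
g(t) = 0
(448 + g(m(2, 3)))*(T + y(-14)) = (448 + 0)*(265/328 + 4*(-14)**2) = 448*(265/328 + 4*196) = 448*(265/328 + 784) = 448*(257417/328) = 14415352/41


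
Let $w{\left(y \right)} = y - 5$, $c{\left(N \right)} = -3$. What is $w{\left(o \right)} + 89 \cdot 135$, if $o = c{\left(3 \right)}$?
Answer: $12007$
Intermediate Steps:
$o = -3$
$w{\left(y \right)} = -5 + y$
$w{\left(o \right)} + 89 \cdot 135 = \left(-5 - 3\right) + 89 \cdot 135 = -8 + 12015 = 12007$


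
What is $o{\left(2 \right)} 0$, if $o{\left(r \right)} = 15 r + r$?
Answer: $0$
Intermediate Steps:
$o{\left(r \right)} = 16 r$
$o{\left(2 \right)} 0 = 16 \cdot 2 \cdot 0 = 32 \cdot 0 = 0$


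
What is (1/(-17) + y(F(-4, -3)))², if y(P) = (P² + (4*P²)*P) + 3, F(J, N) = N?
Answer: 2666689/289 ≈ 9227.3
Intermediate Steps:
y(P) = 3 + P² + 4*P³ (y(P) = (P² + 4*P³) + 3 = 3 + P² + 4*P³)
(1/(-17) + y(F(-4, -3)))² = (1/(-17) + (3 + (-3)² + 4*(-3)³))² = (-1/17 + (3 + 9 + 4*(-27)))² = (-1/17 + (3 + 9 - 108))² = (-1/17 - 96)² = (-1633/17)² = 2666689/289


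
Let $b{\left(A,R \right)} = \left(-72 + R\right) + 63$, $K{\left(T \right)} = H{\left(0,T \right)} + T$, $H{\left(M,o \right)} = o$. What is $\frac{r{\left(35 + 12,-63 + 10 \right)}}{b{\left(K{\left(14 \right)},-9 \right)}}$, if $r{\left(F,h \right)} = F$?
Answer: $- \frac{47}{18} \approx -2.6111$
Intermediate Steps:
$K{\left(T \right)} = 2 T$ ($K{\left(T \right)} = T + T = 2 T$)
$b{\left(A,R \right)} = -9 + R$
$\frac{r{\left(35 + 12,-63 + 10 \right)}}{b{\left(K{\left(14 \right)},-9 \right)}} = \frac{35 + 12}{-9 - 9} = \frac{47}{-18} = 47 \left(- \frac{1}{18}\right) = - \frac{47}{18}$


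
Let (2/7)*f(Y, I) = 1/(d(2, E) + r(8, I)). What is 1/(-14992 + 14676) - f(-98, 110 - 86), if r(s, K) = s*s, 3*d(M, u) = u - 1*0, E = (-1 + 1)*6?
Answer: -585/10112 ≈ -0.057852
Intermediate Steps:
E = 0 (E = 0*6 = 0)
d(M, u) = u/3 (d(M, u) = (u - 1*0)/3 = (u + 0)/3 = u/3)
r(s, K) = s²
f(Y, I) = 7/128 (f(Y, I) = 7/(2*((⅓)*0 + 8²)) = 7/(2*(0 + 64)) = (7/2)/64 = (7/2)*(1/64) = 7/128)
1/(-14992 + 14676) - f(-98, 110 - 86) = 1/(-14992 + 14676) - 1*7/128 = 1/(-316) - 7/128 = -1/316 - 7/128 = -585/10112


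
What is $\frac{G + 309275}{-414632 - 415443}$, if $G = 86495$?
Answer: $- \frac{79154}{166015} \approx -0.47679$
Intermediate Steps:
$\frac{G + 309275}{-414632 - 415443} = \frac{86495 + 309275}{-414632 - 415443} = \frac{395770}{-830075} = 395770 \left(- \frac{1}{830075}\right) = - \frac{79154}{166015}$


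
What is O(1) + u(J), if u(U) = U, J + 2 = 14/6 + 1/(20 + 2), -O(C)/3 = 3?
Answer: -569/66 ≈ -8.6212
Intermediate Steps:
O(C) = -9 (O(C) = -3*3 = -9)
J = 25/66 (J = -2 + (14/6 + 1/(20 + 2)) = -2 + (14*(1/6) + 1/22) = -2 + (7/3 + 1/22) = -2 + 157/66 = 25/66 ≈ 0.37879)
O(1) + u(J) = -9 + 25/66 = -569/66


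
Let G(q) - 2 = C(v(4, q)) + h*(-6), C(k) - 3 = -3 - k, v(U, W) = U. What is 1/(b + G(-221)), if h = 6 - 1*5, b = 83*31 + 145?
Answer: 1/2710 ≈ 0.00036900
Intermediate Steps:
b = 2718 (b = 2573 + 145 = 2718)
h = 1 (h = 6 - 5 = 1)
C(k) = -k (C(k) = 3 + (-3 - k) = -k)
G(q) = -8 (G(q) = 2 + (-1*4 + 1*(-6)) = 2 + (-4 - 6) = 2 - 10 = -8)
1/(b + G(-221)) = 1/(2718 - 8) = 1/2710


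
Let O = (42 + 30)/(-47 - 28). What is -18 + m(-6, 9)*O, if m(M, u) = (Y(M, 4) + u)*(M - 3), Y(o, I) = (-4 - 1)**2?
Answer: 6894/25 ≈ 275.76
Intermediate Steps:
Y(o, I) = 25 (Y(o, I) = (-5)**2 = 25)
m(M, u) = (-3 + M)*(25 + u) (m(M, u) = (25 + u)*(M - 3) = (25 + u)*(-3 + M) = (-3 + M)*(25 + u))
O = -24/25 (O = 72/(-75) = 72*(-1/75) = -24/25 ≈ -0.96000)
-18 + m(-6, 9)*O = -18 + (-75 - 3*9 + 25*(-6) - 6*9)*(-24/25) = -18 + (-75 - 27 - 150 - 54)*(-24/25) = -18 - 306*(-24/25) = -18 + 7344/25 = 6894/25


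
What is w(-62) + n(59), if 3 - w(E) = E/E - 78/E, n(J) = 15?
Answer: 488/31 ≈ 15.742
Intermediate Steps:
w(E) = 2 + 78/E (w(E) = 3 - (E/E - 78/E) = 3 - (1 - 78/E) = 3 + (-1 + 78/E) = 2 + 78/E)
w(-62) + n(59) = (2 + 78/(-62)) + 15 = (2 + 78*(-1/62)) + 15 = (2 - 39/31) + 15 = 23/31 + 15 = 488/31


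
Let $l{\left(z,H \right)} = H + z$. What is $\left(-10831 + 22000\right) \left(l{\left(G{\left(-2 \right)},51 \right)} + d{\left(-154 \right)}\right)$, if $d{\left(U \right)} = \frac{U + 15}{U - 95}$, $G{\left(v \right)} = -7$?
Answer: $\frac{41306685}{83} \approx 4.9767 \cdot 10^{5}$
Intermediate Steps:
$d{\left(U \right)} = \frac{15 + U}{-95 + U}$
$\left(-10831 + 22000\right) \left(l{\left(G{\left(-2 \right)},51 \right)} + d{\left(-154 \right)}\right) = \left(-10831 + 22000\right) \left(\left(51 - 7\right) + \frac{15 - 154}{-95 - 154}\right) = 11169 \left(44 + \frac{1}{-249} \left(-139\right)\right) = 11169 \left(44 - - \frac{139}{249}\right) = 11169 \left(44 + \frac{139}{249}\right) = 11169 \cdot \frac{11095}{249} = \frac{41306685}{83}$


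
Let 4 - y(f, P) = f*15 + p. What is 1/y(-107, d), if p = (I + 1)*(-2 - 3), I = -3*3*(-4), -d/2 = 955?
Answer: 1/1794 ≈ 0.00055741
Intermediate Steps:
d = -1910 (d = -2*955 = -1910)
I = 36 (I = -9*(-4) = 36)
p = -185 (p = (36 + 1)*(-2 - 3) = 37*(-5) = -185)
y(f, P) = 189 - 15*f (y(f, P) = 4 - (f*15 - 185) = 4 - (15*f - 185) = 4 - (-185 + 15*f) = 4 + (185 - 15*f) = 189 - 15*f)
1/y(-107, d) = 1/(189 - 15*(-107)) = 1/(189 + 1605) = 1/1794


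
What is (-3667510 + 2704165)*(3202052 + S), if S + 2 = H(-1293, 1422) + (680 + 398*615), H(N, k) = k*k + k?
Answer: -5270466275070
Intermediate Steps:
H(N, k) = k + k² (H(N, k) = k² + k = k + k²)
S = 2268954 (S = -2 + (1422*(1 + 1422) + (680 + 398*615)) = -2 + (1422*1423 + (680 + 244770)) = -2 + (2023506 + 245450) = -2 + 2268956 = 2268954)
(-3667510 + 2704165)*(3202052 + S) = (-3667510 + 2704165)*(3202052 + 2268954) = -963345*5471006 = -5270466275070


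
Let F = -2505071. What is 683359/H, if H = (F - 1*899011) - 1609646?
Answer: -683359/5013728 ≈ -0.13630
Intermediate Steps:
H = -5013728 (H = (-2505071 - 1*899011) - 1609646 = (-2505071 - 899011) - 1609646 = -3404082 - 1609646 = -5013728)
683359/H = 683359/(-5013728) = 683359*(-1/5013728) = -683359/5013728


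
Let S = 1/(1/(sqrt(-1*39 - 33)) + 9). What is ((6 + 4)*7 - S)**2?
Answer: 4*(132090*sqrt(2) + 7120313*I)/(108*sqrt(2) + 5831*I) ≈ 4884.5 - 0.20334*I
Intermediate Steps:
S = 1/(9 - I*sqrt(2)/12) (S = 1/(1/(sqrt(-39 - 33)) + 9) = 1/(1/(sqrt(-72)) + 9) = 1/(1/(6*I*sqrt(2)) + 9) = 1/(-I*sqrt(2)/12 + 9) = 1/(9 - I*sqrt(2)/12) ≈ 0.11109 + 0.001455*I)
((6 + 4)*7 - S)**2 = ((6 + 4)*7 - 6*sqrt(2)/(-I + 54*sqrt(2)))**2 = (10*7 - 6*sqrt(2)/(-I + 54*sqrt(2)))**2 = (70 - 6*sqrt(2)/(-I + 54*sqrt(2)))**2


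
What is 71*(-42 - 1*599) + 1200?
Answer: -44311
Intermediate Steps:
71*(-42 - 1*599) + 1200 = 71*(-42 - 599) + 1200 = 71*(-641) + 1200 = -45511 + 1200 = -44311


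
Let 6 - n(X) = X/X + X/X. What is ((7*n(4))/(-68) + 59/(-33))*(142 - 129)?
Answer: -16042/561 ≈ -28.595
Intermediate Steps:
n(X) = 4 (n(X) = 6 - (X/X + X/X) = 6 - (1 + 1) = 6 - 1*2 = 6 - 2 = 4)
((7*n(4))/(-68) + 59/(-33))*(142 - 129) = ((7*4)/(-68) + 59/(-33))*(142 - 129) = (28*(-1/68) + 59*(-1/33))*13 = (-7/17 - 59/33)*13 = -1234/561*13 = -16042/561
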